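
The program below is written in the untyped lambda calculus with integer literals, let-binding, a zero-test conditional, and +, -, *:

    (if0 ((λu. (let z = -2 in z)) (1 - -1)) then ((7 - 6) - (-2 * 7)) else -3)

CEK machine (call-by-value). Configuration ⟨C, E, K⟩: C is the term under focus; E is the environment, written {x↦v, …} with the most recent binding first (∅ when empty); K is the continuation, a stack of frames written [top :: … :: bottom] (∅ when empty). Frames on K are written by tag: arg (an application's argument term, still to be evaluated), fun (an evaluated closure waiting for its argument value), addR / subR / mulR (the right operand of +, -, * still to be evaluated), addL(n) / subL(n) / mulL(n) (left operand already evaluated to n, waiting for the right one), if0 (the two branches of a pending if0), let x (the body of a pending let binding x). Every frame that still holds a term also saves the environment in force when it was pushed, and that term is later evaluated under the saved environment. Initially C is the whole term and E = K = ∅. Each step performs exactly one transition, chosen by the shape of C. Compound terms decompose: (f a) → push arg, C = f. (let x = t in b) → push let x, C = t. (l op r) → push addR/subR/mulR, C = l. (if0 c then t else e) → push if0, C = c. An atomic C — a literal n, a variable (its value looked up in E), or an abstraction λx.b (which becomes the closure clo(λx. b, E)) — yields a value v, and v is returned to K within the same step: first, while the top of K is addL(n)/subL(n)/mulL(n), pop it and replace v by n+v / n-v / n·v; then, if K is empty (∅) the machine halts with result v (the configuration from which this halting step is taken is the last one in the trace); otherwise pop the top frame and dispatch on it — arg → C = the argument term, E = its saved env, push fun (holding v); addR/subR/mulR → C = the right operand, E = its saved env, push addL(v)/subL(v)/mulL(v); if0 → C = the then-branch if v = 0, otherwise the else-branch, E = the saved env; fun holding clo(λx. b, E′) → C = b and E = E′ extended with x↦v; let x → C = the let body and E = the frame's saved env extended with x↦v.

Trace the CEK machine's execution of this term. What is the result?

[0] ⟨C=(if0 ((λu. (let z = -2 in z)) (1 - -1)) then ((7 - 6) - (-2 * 7)) else -3); E=∅; K=∅⟩
[1] ⟨C=((λu. (let z = -2 in z)) (1 - -1)); E=∅; K=[if0]⟩
[2] ⟨C=(λu. (let z = -2 in z)); E=∅; K=[arg :: if0]⟩
[3] ⟨C=(1 - -1); E=∅; K=[fun :: if0]⟩
[4] ⟨C=1; E=∅; K=[subR :: fun :: if0]⟩
[5] ⟨C=-1; E=∅; K=[subL(1) :: fun :: if0]⟩
[6] ⟨C=(let z = -2 in z); E={u↦2}; K=[if0]⟩
[7] ⟨C=-2; E={u↦2}; K=[let z :: if0]⟩
[8] ⟨C=z; E={z↦-2, u↦2}; K=[if0]⟩
[9] ⟨C=-3; E=∅; K=∅⟩
→ final value -3

Answer: -3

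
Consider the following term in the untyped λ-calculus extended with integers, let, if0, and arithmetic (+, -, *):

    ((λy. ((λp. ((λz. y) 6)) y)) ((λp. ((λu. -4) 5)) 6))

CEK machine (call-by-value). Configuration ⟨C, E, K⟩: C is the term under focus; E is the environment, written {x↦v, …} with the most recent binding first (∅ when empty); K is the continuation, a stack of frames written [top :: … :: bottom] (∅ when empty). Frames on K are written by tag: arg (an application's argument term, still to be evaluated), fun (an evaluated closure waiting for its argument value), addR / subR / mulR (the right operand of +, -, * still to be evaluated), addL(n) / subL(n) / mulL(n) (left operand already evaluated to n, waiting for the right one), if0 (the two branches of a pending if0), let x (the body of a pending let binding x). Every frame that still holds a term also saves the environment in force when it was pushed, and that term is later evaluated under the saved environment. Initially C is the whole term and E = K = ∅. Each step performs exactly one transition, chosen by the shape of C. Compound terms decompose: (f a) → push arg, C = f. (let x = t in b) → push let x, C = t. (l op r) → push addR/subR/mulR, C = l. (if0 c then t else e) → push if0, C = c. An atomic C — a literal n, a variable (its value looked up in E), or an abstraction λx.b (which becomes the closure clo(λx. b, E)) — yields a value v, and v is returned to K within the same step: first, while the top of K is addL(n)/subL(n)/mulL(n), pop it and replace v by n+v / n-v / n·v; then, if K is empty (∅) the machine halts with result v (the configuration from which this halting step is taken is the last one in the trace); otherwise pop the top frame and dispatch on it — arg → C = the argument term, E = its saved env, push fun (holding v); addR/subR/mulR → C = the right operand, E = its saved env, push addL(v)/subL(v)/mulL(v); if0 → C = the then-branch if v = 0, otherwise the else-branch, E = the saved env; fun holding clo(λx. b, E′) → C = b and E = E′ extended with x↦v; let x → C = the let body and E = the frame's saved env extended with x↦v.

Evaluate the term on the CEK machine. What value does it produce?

Answer: -4

Derivation:
[0] ⟨C=((λy. ((λp. ((λz. y) 6)) y)) ((λp. ((λu. -4) 5)) 6)); E=∅; K=∅⟩
[1] ⟨C=(λy. ((λp. ((λz. y) 6)) y)); E=∅; K=[arg]⟩
[2] ⟨C=((λp. ((λu. -4) 5)) 6); E=∅; K=[fun]⟩
[3] ⟨C=(λp. ((λu. -4) 5)); E=∅; K=[arg :: fun]⟩
[4] ⟨C=6; E=∅; K=[fun :: fun]⟩
[5] ⟨C=((λu. -4) 5); E={p↦6}; K=[fun]⟩
[6] ⟨C=(λu. -4); E={p↦6}; K=[arg :: fun]⟩
[7] ⟨C=5; E={p↦6}; K=[fun :: fun]⟩
[8] ⟨C=-4; E={u↦5, p↦6}; K=[fun]⟩
[9] ⟨C=((λp. ((λz. y) 6)) y); E={y↦-4}; K=∅⟩
[10] ⟨C=(λp. ((λz. y) 6)); E={y↦-4}; K=[arg]⟩
[11] ⟨C=y; E={y↦-4}; K=[fun]⟩
[12] ⟨C=((λz. y) 6); E={p↦-4, y↦-4}; K=∅⟩
[13] ⟨C=(λz. y); E={p↦-4, y↦-4}; K=[arg]⟩
[14] ⟨C=6; E={p↦-4, y↦-4}; K=[fun]⟩
[15] ⟨C=y; E={z↦6, p↦-4, y↦-4}; K=∅⟩
→ final value -4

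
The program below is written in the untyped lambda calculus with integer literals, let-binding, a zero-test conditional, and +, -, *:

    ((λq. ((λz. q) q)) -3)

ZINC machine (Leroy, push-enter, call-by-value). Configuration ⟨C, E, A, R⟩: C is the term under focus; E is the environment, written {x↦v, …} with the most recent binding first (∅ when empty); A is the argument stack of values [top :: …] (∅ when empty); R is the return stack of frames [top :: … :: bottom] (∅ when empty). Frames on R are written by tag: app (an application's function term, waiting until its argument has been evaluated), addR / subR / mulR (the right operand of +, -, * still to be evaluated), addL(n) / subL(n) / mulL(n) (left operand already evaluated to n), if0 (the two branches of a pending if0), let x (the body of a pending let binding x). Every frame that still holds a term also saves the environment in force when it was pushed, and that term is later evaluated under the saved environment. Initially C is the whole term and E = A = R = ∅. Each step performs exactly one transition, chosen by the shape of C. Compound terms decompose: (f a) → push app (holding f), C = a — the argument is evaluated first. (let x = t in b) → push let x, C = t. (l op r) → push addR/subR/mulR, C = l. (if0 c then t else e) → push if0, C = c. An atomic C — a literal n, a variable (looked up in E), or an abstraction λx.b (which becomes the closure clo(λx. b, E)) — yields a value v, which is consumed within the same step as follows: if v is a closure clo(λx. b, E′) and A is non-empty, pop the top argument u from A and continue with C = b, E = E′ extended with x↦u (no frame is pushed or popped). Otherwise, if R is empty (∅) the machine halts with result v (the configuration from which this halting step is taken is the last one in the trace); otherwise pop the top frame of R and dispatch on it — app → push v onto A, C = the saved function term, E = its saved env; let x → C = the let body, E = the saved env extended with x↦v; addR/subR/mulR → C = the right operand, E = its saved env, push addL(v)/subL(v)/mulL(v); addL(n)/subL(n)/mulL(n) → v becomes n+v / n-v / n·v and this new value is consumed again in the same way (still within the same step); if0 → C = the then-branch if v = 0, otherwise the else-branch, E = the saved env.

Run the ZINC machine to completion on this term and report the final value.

Answer: -3

Derivation:
0. ⟨C=((λq. ((λz. q) q)) -3); E=∅; A=∅; R=∅⟩
1. ⟨C=-3; E=∅; A=∅; R=[app]⟩
2. ⟨C=(λq. ((λz. q) q)); E=∅; A=[-3]; R=∅⟩
3. ⟨C=((λz. q) q); E={q↦-3}; A=∅; R=∅⟩
4. ⟨C=q; E={q↦-3}; A=∅; R=[app]⟩
5. ⟨C=(λz. q); E={q↦-3}; A=[-3]; R=∅⟩
6. ⟨C=q; E={z↦-3, q↦-3}; A=∅; R=∅⟩
→ final value -3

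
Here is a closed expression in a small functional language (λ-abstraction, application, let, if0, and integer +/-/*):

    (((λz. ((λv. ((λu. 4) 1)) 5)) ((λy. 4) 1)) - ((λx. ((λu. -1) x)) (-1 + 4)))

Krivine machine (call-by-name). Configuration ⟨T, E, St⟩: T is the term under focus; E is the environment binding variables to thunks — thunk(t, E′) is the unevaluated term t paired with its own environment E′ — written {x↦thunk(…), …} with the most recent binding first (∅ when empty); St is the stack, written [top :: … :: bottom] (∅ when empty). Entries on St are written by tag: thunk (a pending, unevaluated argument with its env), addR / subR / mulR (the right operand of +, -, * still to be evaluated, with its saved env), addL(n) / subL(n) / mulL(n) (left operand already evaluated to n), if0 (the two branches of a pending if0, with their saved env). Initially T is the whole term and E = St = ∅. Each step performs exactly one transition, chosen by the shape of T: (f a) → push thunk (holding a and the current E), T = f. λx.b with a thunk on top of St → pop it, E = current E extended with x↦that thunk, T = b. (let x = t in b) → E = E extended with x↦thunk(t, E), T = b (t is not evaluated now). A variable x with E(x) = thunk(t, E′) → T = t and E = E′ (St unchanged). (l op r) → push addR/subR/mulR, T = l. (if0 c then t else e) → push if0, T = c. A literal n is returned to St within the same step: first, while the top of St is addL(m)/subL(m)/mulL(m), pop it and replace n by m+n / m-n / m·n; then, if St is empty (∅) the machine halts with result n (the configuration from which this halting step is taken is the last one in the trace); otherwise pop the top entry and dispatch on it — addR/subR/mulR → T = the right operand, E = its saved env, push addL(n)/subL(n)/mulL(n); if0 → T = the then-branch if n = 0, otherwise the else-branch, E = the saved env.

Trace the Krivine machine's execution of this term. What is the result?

Answer: 5

Machine steps:
0. [T=(((λz. ((λv. ((λu. 4) 1)) 5)) ((λy. 4) 1)) - ((λx. ((λu. -1) x)) (-1 + 4))) | E=∅ | St=∅]
1. [T=((λz. ((λv. ((λu. 4) 1)) 5)) ((λy. 4) 1)) | E=∅ | St=[subR]]
2. [T=(λz. ((λv. ((λu. 4) 1)) 5)) | E=∅ | St=[thunk :: subR]]
3. [T=((λv. ((λu. 4) 1)) 5) | E={z↦thunk(((λy. 4) 1), ∅)} | St=[subR]]
4. [T=(λv. ((λu. 4) 1)) | E={z↦thunk(((λy. 4) 1), ∅)} | St=[thunk :: subR]]
5. [T=((λu. 4) 1) | E={v↦thunk(5, {z↦thunk(((λy. 4) 1), ∅)}), z↦thunk(((λy. 4) 1), ∅)} | St=[subR]]
6. [T=(λu. 4) | E={v↦thunk(5, {z↦thunk(((λy. 4) 1), ∅)}), z↦thunk(((λy. 4) 1), ∅)} | St=[thunk :: subR]]
7. [T=4 | E={u↦thunk(1, {v↦thunk(5, {z↦thunk(((λy. 4) 1), ∅)}), z↦thunk(((λy. 4) 1), ∅)}), v↦thunk(5, {z↦thunk(((λy. 4) 1), ∅)}), z↦thunk(((λy. 4) 1), ∅)} | St=[subR]]
8. [T=((λx. ((λu. -1) x)) (-1 + 4)) | E=∅ | St=[subL(4)]]
9. [T=(λx. ((λu. -1) x)) | E=∅ | St=[thunk :: subL(4)]]
10. [T=((λu. -1) x) | E={x↦thunk((-1 + 4), ∅)} | St=[subL(4)]]
11. [T=(λu. -1) | E={x↦thunk((-1 + 4), ∅)} | St=[thunk :: subL(4)]]
12. [T=-1 | E={u↦thunk(x, {x↦thunk((-1 + 4), ∅)}), x↦thunk((-1 + 4), ∅)} | St=[subL(4)]]
→ final value 5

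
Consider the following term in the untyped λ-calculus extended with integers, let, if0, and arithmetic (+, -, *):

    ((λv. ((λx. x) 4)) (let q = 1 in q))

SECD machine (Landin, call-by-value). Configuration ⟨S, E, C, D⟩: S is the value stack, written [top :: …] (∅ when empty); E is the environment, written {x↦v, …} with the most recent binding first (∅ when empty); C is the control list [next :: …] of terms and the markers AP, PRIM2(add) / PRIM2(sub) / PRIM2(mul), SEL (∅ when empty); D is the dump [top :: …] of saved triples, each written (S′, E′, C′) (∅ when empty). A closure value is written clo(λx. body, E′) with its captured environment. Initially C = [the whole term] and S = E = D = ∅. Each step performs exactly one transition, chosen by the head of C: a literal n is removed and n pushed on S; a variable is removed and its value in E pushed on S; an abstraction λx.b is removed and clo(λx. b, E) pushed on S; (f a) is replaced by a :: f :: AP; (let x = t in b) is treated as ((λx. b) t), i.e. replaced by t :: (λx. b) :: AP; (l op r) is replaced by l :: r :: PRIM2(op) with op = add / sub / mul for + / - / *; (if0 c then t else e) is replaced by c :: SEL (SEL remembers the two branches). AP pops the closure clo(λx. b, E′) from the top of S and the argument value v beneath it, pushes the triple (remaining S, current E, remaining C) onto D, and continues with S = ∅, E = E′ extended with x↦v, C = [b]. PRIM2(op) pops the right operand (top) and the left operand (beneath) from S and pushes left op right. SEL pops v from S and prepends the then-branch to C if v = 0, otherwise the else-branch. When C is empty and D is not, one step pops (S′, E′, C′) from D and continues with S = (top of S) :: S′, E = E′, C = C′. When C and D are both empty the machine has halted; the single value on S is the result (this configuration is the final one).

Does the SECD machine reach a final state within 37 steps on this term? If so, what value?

0. [S=∅ | E=∅ | C=[((λv. ((λx. x) 4)) (let q = 1 in q))] | D=∅]
1. [S=∅ | E=∅ | C=[(let q = 1 in q) :: (λv. ((λx. x) 4)) :: AP] | D=∅]
2. [S=∅ | E=∅ | C=[1 :: (λq. q) :: AP :: (λv. ((λx. x) 4)) :: AP] | D=∅]
3. [S=[1] | E=∅ | C=[(λq. q) :: AP :: (λv. ((λx. x) 4)) :: AP] | D=∅]
4. [S=[clo(λq. q, ∅) :: 1] | E=∅ | C=[AP :: (λv. ((λx. x) 4)) :: AP] | D=∅]
5. [S=∅ | E={q↦1} | C=[q] | D=[(∅, ∅, [(λv. ((λx. x) 4)) :: AP])]]
6. [S=[1] | E={q↦1} | C=∅ | D=[(∅, ∅, [(λv. ((λx. x) 4)) :: AP])]]
7. [S=[1] | E=∅ | C=[(λv. ((λx. x) 4)) :: AP] | D=∅]
8. [S=[clo(λv. ((λx. x) 4), ∅) :: 1] | E=∅ | C=[AP] | D=∅]
9. [S=∅ | E={v↦1} | C=[((λx. x) 4)] | D=[(∅, ∅, ∅)]]
10. [S=∅ | E={v↦1} | C=[4 :: (λx. x) :: AP] | D=[(∅, ∅, ∅)]]
11. [S=[4] | E={v↦1} | C=[(λx. x) :: AP] | D=[(∅, ∅, ∅)]]
12. [S=[clo(λx. x, {v↦1}) :: 4] | E={v↦1} | C=[AP] | D=[(∅, ∅, ∅)]]
13. [S=∅ | E={x↦4, v↦1} | C=[x] | D=[(∅, {v↦1}, ∅) :: (∅, ∅, ∅)]]
14. [S=[4] | E={x↦4, v↦1} | C=∅ | D=[(∅, {v↦1}, ∅) :: (∅, ∅, ∅)]]
15. [S=[4] | E={v↦1} | C=∅ | D=[(∅, ∅, ∅)]]
16. [S=[4] | E=∅ | C=∅ | D=∅]
→ final value 4

Answer: 4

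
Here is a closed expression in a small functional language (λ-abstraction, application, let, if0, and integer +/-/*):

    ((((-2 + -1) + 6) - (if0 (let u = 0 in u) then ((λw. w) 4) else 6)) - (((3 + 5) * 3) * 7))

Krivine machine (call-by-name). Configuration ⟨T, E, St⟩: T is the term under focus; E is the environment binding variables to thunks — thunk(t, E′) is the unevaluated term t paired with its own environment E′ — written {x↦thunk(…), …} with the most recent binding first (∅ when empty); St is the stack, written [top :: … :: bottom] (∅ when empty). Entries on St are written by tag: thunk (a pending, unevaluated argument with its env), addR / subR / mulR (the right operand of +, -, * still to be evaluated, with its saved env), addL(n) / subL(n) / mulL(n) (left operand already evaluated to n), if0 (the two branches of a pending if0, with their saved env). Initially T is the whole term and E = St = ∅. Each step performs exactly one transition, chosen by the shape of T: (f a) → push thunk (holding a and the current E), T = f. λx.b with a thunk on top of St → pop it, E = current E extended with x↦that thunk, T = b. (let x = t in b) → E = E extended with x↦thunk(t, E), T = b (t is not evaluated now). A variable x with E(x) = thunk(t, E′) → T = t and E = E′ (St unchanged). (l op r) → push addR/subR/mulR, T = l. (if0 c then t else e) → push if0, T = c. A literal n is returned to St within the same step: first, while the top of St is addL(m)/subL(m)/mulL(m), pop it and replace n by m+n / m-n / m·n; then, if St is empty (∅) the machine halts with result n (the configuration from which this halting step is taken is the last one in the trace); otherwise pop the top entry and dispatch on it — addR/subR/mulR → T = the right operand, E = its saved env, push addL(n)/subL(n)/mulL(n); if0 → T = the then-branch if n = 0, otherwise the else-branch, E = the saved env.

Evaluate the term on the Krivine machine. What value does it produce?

Answer: -169

Execution trace:
[0] [T=((((-2 + -1) + 6) - (if0 (let u = 0 in u) then ((λw. w) 4) else 6)) - (((3 + 5) * 3) * 7)) | E=∅ | St=∅]
[1] [T=(((-2 + -1) + 6) - (if0 (let u = 0 in u) then ((λw. w) 4) else 6)) | E=∅ | St=[subR]]
[2] [T=((-2 + -1) + 6) | E=∅ | St=[subR :: subR]]
[3] [T=(-2 + -1) | E=∅ | St=[addR :: subR :: subR]]
[4] [T=-2 | E=∅ | St=[addR :: addR :: subR :: subR]]
[5] [T=-1 | E=∅ | St=[addL(-2) :: addR :: subR :: subR]]
[6] [T=6 | E=∅ | St=[addL(-3) :: subR :: subR]]
[7] [T=(if0 (let u = 0 in u) then ((λw. w) 4) else 6) | E=∅ | St=[subL(3) :: subR]]
[8] [T=(let u = 0 in u) | E=∅ | St=[if0 :: subL(3) :: subR]]
[9] [T=u | E={u↦thunk(0, ∅)} | St=[if0 :: subL(3) :: subR]]
[10] [T=0 | E=∅ | St=[if0 :: subL(3) :: subR]]
[11] [T=((λw. w) 4) | E=∅ | St=[subL(3) :: subR]]
[12] [T=(λw. w) | E=∅ | St=[thunk :: subL(3) :: subR]]
[13] [T=w | E={w↦thunk(4, ∅)} | St=[subL(3) :: subR]]
[14] [T=4 | E=∅ | St=[subL(3) :: subR]]
[15] [T=(((3 + 5) * 3) * 7) | E=∅ | St=[subL(-1)]]
[16] [T=((3 + 5) * 3) | E=∅ | St=[mulR :: subL(-1)]]
[17] [T=(3 + 5) | E=∅ | St=[mulR :: mulR :: subL(-1)]]
[18] [T=3 | E=∅ | St=[addR :: mulR :: mulR :: subL(-1)]]
[19] [T=5 | E=∅ | St=[addL(3) :: mulR :: mulR :: subL(-1)]]
[20] [T=3 | E=∅ | St=[mulL(8) :: mulR :: subL(-1)]]
[21] [T=7 | E=∅ | St=[mulL(24) :: subL(-1)]]
→ final value -169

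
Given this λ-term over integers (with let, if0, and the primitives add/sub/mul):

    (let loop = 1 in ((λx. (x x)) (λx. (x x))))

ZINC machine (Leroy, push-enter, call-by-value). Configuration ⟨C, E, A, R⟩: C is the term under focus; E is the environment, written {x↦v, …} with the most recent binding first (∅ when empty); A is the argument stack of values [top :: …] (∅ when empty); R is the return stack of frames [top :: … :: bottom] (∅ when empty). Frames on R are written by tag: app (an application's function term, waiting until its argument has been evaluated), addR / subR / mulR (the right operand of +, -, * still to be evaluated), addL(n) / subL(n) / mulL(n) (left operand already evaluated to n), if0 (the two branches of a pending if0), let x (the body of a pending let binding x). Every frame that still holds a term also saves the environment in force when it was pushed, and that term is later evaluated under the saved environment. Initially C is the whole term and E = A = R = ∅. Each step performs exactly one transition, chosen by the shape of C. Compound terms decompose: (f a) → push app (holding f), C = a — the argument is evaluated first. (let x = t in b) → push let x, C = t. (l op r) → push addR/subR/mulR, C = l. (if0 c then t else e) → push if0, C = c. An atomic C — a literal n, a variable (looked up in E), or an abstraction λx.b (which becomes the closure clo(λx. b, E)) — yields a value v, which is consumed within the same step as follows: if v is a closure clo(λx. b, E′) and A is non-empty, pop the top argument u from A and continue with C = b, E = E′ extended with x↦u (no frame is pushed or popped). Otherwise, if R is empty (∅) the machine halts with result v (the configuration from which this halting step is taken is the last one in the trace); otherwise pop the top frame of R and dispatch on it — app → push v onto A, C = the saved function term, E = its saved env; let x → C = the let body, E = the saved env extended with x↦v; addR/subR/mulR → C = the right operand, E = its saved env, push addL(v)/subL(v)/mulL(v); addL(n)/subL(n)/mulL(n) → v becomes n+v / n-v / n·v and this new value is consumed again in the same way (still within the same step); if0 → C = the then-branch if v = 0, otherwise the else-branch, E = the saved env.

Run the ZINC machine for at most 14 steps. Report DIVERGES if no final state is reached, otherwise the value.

t=0: <C=(let loop = 1 in ((λx. (x x)) (λx. (x x)))), E=∅, A=∅, R=∅>
t=1: <C=1, E=∅, A=∅, R=[let loop]>
t=2: <C=((λx. (x x)) (λx. (x x))), E={loop↦1}, A=∅, R=∅>
t=3: <C=(λx. (x x)), E={loop↦1}, A=∅, R=[app]>
t=4: <C=(λx. (x x)), E={loop↦1}, A=[clo(λx. (x x), {loop↦1})], R=∅>
t=5: <C=(x x), E={x↦clo(λx. (x x), {loop↦1}), loop↦1}, A=∅, R=∅>
t=6: <C=x, E={x↦clo(λx. (x x), {loop↦1}), loop↦1}, A=∅, R=[app]>
t=7: <C=x, E={x↦clo(λx. (x x), {loop↦1}), loop↦1}, A=[clo(λx. (x x), {loop↦1})], R=∅>
… configuration repeats with period 3 (steps 5–7 recur indefinitely) …

Answer: DIVERGES (no final state within 14 steps)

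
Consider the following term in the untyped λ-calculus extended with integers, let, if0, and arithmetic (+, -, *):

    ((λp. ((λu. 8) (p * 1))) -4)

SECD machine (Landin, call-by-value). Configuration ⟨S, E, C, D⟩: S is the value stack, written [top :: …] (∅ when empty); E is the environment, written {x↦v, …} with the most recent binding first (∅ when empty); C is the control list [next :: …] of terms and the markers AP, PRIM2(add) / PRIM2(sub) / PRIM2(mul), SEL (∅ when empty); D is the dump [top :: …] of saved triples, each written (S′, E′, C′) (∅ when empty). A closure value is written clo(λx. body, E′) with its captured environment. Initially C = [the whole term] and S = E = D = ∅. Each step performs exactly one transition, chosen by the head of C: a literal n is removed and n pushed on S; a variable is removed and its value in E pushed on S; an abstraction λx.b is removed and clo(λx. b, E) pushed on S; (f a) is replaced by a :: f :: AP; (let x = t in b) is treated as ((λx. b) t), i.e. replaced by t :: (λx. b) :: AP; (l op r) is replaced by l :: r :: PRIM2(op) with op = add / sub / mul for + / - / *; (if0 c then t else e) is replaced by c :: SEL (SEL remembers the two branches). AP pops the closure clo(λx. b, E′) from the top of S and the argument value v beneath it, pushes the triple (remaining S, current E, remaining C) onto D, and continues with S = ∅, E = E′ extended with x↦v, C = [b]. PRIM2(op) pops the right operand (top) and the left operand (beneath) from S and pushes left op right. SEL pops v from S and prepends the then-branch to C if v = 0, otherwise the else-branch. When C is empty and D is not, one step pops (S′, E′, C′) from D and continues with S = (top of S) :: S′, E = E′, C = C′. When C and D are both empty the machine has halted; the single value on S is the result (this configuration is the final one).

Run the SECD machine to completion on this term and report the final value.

Answer: 8

Execution trace:
[0] [S=∅ | E=∅ | C=[((λp. ((λu. 8) (p * 1))) -4)] | D=∅]
[1] [S=∅ | E=∅ | C=[-4 :: (λp. ((λu. 8) (p * 1))) :: AP] | D=∅]
[2] [S=[-4] | E=∅ | C=[(λp. ((λu. 8) (p * 1))) :: AP] | D=∅]
[3] [S=[clo(λp. ((λu. 8) (p * 1)), ∅) :: -4] | E=∅ | C=[AP] | D=∅]
[4] [S=∅ | E={p↦-4} | C=[((λu. 8) (p * 1))] | D=[(∅, ∅, ∅)]]
[5] [S=∅ | E={p↦-4} | C=[(p * 1) :: (λu. 8) :: AP] | D=[(∅, ∅, ∅)]]
[6] [S=∅ | E={p↦-4} | C=[p :: 1 :: PRIM2(mul) :: (λu. 8) :: AP] | D=[(∅, ∅, ∅)]]
[7] [S=[-4] | E={p↦-4} | C=[1 :: PRIM2(mul) :: (λu. 8) :: AP] | D=[(∅, ∅, ∅)]]
[8] [S=[1 :: -4] | E={p↦-4} | C=[PRIM2(mul) :: (λu. 8) :: AP] | D=[(∅, ∅, ∅)]]
[9] [S=[-4] | E={p↦-4} | C=[(λu. 8) :: AP] | D=[(∅, ∅, ∅)]]
[10] [S=[clo(λu. 8, {p↦-4}) :: -4] | E={p↦-4} | C=[AP] | D=[(∅, ∅, ∅)]]
[11] [S=∅ | E={u↦-4, p↦-4} | C=[8] | D=[(∅, {p↦-4}, ∅) :: (∅, ∅, ∅)]]
[12] [S=[8] | E={u↦-4, p↦-4} | C=∅ | D=[(∅, {p↦-4}, ∅) :: (∅, ∅, ∅)]]
[13] [S=[8] | E={p↦-4} | C=∅ | D=[(∅, ∅, ∅)]]
[14] [S=[8] | E=∅ | C=∅ | D=∅]
→ final value 8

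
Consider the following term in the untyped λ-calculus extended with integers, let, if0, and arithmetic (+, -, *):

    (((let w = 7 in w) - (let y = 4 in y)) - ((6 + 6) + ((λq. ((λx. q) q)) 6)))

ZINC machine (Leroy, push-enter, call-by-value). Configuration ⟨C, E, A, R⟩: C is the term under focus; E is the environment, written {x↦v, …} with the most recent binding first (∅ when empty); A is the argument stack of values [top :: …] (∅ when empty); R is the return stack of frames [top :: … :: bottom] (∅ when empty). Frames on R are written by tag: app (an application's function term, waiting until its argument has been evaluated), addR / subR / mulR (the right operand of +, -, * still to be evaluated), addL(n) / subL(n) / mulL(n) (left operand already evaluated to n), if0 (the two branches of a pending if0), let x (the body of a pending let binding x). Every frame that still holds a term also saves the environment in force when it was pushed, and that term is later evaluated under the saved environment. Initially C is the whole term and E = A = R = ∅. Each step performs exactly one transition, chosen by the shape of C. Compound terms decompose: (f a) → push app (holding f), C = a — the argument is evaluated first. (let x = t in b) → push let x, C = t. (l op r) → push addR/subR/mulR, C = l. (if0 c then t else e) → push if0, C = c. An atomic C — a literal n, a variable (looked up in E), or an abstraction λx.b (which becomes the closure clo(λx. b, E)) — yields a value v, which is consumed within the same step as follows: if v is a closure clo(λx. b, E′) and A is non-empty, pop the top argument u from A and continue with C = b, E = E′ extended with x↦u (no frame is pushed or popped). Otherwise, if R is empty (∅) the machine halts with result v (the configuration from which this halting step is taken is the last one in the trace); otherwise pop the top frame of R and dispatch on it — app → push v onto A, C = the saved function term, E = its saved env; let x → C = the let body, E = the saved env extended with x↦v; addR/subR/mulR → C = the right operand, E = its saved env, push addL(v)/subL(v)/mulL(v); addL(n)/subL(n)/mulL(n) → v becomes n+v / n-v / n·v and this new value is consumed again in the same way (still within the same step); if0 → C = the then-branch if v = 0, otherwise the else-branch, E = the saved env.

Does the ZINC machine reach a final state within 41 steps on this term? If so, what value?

Answer: -15

Execution trace:
step 0: <C=(((let w = 7 in w) - (let y = 4 in y)) - ((6 + 6) + ((λq. ((λx. q) q)) 6))), E=∅, A=∅, R=∅>
step 1: <C=((let w = 7 in w) - (let y = 4 in y)), E=∅, A=∅, R=[subR]>
step 2: <C=(let w = 7 in w), E=∅, A=∅, R=[subR :: subR]>
step 3: <C=7, E=∅, A=∅, R=[let w :: subR :: subR]>
step 4: <C=w, E={w↦7}, A=∅, R=[subR :: subR]>
step 5: <C=(let y = 4 in y), E=∅, A=∅, R=[subL(7) :: subR]>
step 6: <C=4, E=∅, A=∅, R=[let y :: subL(7) :: subR]>
step 7: <C=y, E={y↦4}, A=∅, R=[subL(7) :: subR]>
step 8: <C=((6 + 6) + ((λq. ((λx. q) q)) 6)), E=∅, A=∅, R=[subL(3)]>
step 9: <C=(6 + 6), E=∅, A=∅, R=[addR :: subL(3)]>
step 10: <C=6, E=∅, A=∅, R=[addR :: addR :: subL(3)]>
step 11: <C=6, E=∅, A=∅, R=[addL(6) :: addR :: subL(3)]>
step 12: <C=((λq. ((λx. q) q)) 6), E=∅, A=∅, R=[addL(12) :: subL(3)]>
step 13: <C=6, E=∅, A=∅, R=[app :: addL(12) :: subL(3)]>
step 14: <C=(λq. ((λx. q) q)), E=∅, A=[6], R=[addL(12) :: subL(3)]>
step 15: <C=((λx. q) q), E={q↦6}, A=∅, R=[addL(12) :: subL(3)]>
step 16: <C=q, E={q↦6}, A=∅, R=[app :: addL(12) :: subL(3)]>
step 17: <C=(λx. q), E={q↦6}, A=[6], R=[addL(12) :: subL(3)]>
step 18: <C=q, E={x↦6, q↦6}, A=∅, R=[addL(12) :: subL(3)]>
→ final value -15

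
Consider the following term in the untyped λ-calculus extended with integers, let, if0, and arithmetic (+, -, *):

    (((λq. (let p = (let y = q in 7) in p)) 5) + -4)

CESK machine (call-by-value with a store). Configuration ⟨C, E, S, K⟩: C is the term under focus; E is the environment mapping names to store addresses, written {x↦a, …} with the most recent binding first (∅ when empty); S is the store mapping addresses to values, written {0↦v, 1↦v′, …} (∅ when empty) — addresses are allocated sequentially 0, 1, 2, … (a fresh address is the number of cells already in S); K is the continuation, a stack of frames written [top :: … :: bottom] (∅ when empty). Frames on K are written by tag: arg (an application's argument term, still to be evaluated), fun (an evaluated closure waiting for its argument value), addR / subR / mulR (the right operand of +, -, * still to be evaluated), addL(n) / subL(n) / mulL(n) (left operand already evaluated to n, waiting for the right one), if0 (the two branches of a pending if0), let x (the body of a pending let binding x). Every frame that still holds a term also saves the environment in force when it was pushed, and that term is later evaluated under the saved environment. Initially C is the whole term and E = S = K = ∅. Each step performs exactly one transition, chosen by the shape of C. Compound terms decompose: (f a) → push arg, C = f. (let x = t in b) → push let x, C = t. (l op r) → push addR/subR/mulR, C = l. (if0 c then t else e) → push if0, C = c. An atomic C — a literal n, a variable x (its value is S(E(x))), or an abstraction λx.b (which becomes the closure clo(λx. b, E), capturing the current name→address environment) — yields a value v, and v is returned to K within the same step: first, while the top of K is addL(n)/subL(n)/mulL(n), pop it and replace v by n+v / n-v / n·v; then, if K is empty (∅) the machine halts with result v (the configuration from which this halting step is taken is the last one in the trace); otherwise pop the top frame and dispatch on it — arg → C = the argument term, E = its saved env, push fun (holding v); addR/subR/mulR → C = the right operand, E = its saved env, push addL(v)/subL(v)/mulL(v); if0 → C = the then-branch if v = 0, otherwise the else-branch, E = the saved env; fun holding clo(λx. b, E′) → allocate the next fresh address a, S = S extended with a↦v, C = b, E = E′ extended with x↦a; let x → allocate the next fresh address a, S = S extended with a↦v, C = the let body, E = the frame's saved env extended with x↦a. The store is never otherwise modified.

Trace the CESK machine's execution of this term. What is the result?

Answer: 3

Machine steps:
0. <C=(((λq. (let p = (let y = q in 7) in p)) 5) + -4), E=∅, S=∅, K=∅>
1. <C=((λq. (let p = (let y = q in 7) in p)) 5), E=∅, S=∅, K=[addR]>
2. <C=(λq. (let p = (let y = q in 7) in p)), E=∅, S=∅, K=[arg :: addR]>
3. <C=5, E=∅, S=∅, K=[fun :: addR]>
4. <C=(let p = (let y = q in 7) in p), E={q↦0}, S={0↦5}, K=[addR]>
5. <C=(let y = q in 7), E={q↦0}, S={0↦5}, K=[let p :: addR]>
6. <C=q, E={q↦0}, S={0↦5}, K=[let y :: let p :: addR]>
7. <C=7, E={y↦1, q↦0}, S={0↦5, 1↦5}, K=[let p :: addR]>
8. <C=p, E={p↦2, q↦0}, S={0↦5, 1↦5, 2↦7}, K=[addR]>
9. <C=-4, E=∅, S={0↦5, 1↦5, 2↦7}, K=[addL(7)]>
→ final value 3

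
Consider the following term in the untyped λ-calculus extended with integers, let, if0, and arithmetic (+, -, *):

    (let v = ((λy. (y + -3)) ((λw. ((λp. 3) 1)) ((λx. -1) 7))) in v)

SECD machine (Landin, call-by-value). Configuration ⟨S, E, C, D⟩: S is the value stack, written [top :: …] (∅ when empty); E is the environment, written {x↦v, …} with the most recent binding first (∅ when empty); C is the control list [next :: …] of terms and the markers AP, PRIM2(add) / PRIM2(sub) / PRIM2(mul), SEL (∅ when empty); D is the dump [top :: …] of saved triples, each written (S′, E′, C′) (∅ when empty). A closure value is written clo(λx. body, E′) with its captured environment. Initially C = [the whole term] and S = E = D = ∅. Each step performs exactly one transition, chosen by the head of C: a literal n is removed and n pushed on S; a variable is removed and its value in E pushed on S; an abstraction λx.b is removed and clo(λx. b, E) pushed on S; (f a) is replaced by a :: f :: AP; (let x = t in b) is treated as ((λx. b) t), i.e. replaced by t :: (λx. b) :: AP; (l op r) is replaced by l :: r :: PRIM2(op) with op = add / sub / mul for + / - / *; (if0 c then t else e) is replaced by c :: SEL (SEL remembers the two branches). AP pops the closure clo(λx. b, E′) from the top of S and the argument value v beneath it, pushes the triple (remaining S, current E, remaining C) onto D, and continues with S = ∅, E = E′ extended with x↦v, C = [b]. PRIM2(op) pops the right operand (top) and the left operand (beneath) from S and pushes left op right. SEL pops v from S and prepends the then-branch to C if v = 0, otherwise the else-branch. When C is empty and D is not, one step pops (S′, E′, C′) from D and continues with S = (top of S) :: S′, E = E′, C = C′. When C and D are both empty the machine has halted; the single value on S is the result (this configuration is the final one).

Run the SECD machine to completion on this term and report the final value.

[0] ⟨S=∅; E=∅; C=[(let v = ((λy. (y + -3)) ((λw. ((λp. 3) 1)) ((λx. -1) 7))) in v)]; D=∅⟩
[1] ⟨S=∅; E=∅; C=[((λy. (y + -3)) ((λw. ((λp. 3) 1)) ((λx. -1) 7))) :: (λv. v) :: AP]; D=∅⟩
[2] ⟨S=∅; E=∅; C=[((λw. ((λp. 3) 1)) ((λx. -1) 7)) :: (λy. (y + -3)) :: AP :: (λv. v) :: AP]; D=∅⟩
[3] ⟨S=∅; E=∅; C=[((λx. -1) 7) :: (λw. ((λp. 3) 1)) :: AP :: (λy. (y + -3)) :: AP :: (λv. v) :: AP]; D=∅⟩
[4] ⟨S=∅; E=∅; C=[7 :: (λx. -1) :: AP :: (λw. ((λp. 3) 1)) :: AP :: (λy. (y + -3)) :: AP :: (λv. v) :: AP]; D=∅⟩
[5] ⟨S=[7]; E=∅; C=[(λx. -1) :: AP :: (λw. ((λp. 3) 1)) :: AP :: (λy. (y + -3)) :: AP :: (λv. v) :: AP]; D=∅⟩
[6] ⟨S=[clo(λx. -1, ∅) :: 7]; E=∅; C=[AP :: (λw. ((λp. 3) 1)) :: AP :: (λy. (y + -3)) :: AP :: (λv. v) :: AP]; D=∅⟩
[7] ⟨S=∅; E={x↦7}; C=[-1]; D=[(∅, ∅, [(λw. ((λp. 3) 1)) :: AP :: (λy. (y + -3)) :: AP :: (λv. v) :: AP])]⟩
[8] ⟨S=[-1]; E={x↦7}; C=∅; D=[(∅, ∅, [(λw. ((λp. 3) 1)) :: AP :: (λy. (y + -3)) :: AP :: (λv. v) :: AP])]⟩
[9] ⟨S=[-1]; E=∅; C=[(λw. ((λp. 3) 1)) :: AP :: (λy. (y + -3)) :: AP :: (λv. v) :: AP]; D=∅⟩
[10] ⟨S=[clo(λw. ((λp. 3) 1), ∅) :: -1]; E=∅; C=[AP :: (λy. (y + -3)) :: AP :: (λv. v) :: AP]; D=∅⟩
[11] ⟨S=∅; E={w↦-1}; C=[((λp. 3) 1)]; D=[(∅, ∅, [(λy. (y + -3)) :: AP :: (λv. v) :: AP])]⟩
[12] ⟨S=∅; E={w↦-1}; C=[1 :: (λp. 3) :: AP]; D=[(∅, ∅, [(λy. (y + -3)) :: AP :: (λv. v) :: AP])]⟩
[13] ⟨S=[1]; E={w↦-1}; C=[(λp. 3) :: AP]; D=[(∅, ∅, [(λy. (y + -3)) :: AP :: (λv. v) :: AP])]⟩
[14] ⟨S=[clo(λp. 3, {w↦-1}) :: 1]; E={w↦-1}; C=[AP]; D=[(∅, ∅, [(λy. (y + -3)) :: AP :: (λv. v) :: AP])]⟩
[15] ⟨S=∅; E={p↦1, w↦-1}; C=[3]; D=[(∅, {w↦-1}, ∅) :: (∅, ∅, [(λy. (y + -3)) :: AP :: (λv. v) :: AP])]⟩
[16] ⟨S=[3]; E={p↦1, w↦-1}; C=∅; D=[(∅, {w↦-1}, ∅) :: (∅, ∅, [(λy. (y + -3)) :: AP :: (λv. v) :: AP])]⟩
[17] ⟨S=[3]; E={w↦-1}; C=∅; D=[(∅, ∅, [(λy. (y + -3)) :: AP :: (λv. v) :: AP])]⟩
[18] ⟨S=[3]; E=∅; C=[(λy. (y + -3)) :: AP :: (λv. v) :: AP]; D=∅⟩
[19] ⟨S=[clo(λy. (y + -3), ∅) :: 3]; E=∅; C=[AP :: (λv. v) :: AP]; D=∅⟩
[20] ⟨S=∅; E={y↦3}; C=[(y + -3)]; D=[(∅, ∅, [(λv. v) :: AP])]⟩
[21] ⟨S=∅; E={y↦3}; C=[y :: -3 :: PRIM2(add)]; D=[(∅, ∅, [(λv. v) :: AP])]⟩
[22] ⟨S=[3]; E={y↦3}; C=[-3 :: PRIM2(add)]; D=[(∅, ∅, [(λv. v) :: AP])]⟩
[23] ⟨S=[-3 :: 3]; E={y↦3}; C=[PRIM2(add)]; D=[(∅, ∅, [(λv. v) :: AP])]⟩
[24] ⟨S=[0]; E={y↦3}; C=∅; D=[(∅, ∅, [(λv. v) :: AP])]⟩
[25] ⟨S=[0]; E=∅; C=[(λv. v) :: AP]; D=∅⟩
[26] ⟨S=[clo(λv. v, ∅) :: 0]; E=∅; C=[AP]; D=∅⟩
[27] ⟨S=∅; E={v↦0}; C=[v]; D=[(∅, ∅, ∅)]⟩
[28] ⟨S=[0]; E={v↦0}; C=∅; D=[(∅, ∅, ∅)]⟩
[29] ⟨S=[0]; E=∅; C=∅; D=∅⟩
→ final value 0

Answer: 0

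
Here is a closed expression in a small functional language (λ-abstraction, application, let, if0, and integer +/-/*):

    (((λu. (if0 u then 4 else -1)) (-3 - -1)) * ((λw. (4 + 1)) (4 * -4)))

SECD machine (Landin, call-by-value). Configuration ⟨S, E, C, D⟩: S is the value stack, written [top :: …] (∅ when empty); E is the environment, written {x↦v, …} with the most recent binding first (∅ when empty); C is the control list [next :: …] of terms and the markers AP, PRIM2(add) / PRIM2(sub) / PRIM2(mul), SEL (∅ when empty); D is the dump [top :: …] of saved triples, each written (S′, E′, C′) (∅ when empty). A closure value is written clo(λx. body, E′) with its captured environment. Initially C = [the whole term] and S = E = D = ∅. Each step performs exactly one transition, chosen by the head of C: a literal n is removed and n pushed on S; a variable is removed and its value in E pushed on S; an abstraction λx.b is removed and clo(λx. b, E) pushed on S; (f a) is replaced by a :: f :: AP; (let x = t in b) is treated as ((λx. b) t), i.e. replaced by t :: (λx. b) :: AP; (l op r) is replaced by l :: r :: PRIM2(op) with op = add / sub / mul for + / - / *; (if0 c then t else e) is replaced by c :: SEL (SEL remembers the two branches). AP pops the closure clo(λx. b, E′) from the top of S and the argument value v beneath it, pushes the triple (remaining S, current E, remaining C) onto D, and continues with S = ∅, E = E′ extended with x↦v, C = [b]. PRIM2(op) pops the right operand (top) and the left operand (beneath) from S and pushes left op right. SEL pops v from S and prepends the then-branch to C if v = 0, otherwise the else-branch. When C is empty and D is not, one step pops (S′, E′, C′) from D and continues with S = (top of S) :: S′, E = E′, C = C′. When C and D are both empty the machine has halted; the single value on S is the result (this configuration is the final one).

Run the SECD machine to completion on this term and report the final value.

[0] <S=∅, E=∅, C=[(((λu. (if0 u then 4 else -1)) (-3 - -1)) * ((λw. (4 + 1)) (4 * -4)))], D=∅>
[1] <S=∅, E=∅, C=[((λu. (if0 u then 4 else -1)) (-3 - -1)) :: ((λw. (4 + 1)) (4 * -4)) :: PRIM2(mul)], D=∅>
[2] <S=∅, E=∅, C=[(-3 - -1) :: (λu. (if0 u then 4 else -1)) :: AP :: ((λw. (4 + 1)) (4 * -4)) :: PRIM2(mul)], D=∅>
[3] <S=∅, E=∅, C=[-3 :: -1 :: PRIM2(sub) :: (λu. (if0 u then 4 else -1)) :: AP :: ((λw. (4 + 1)) (4 * -4)) :: PRIM2(mul)], D=∅>
[4] <S=[-3], E=∅, C=[-1 :: PRIM2(sub) :: (λu. (if0 u then 4 else -1)) :: AP :: ((λw. (4 + 1)) (4 * -4)) :: PRIM2(mul)], D=∅>
[5] <S=[-1 :: -3], E=∅, C=[PRIM2(sub) :: (λu. (if0 u then 4 else -1)) :: AP :: ((λw. (4 + 1)) (4 * -4)) :: PRIM2(mul)], D=∅>
[6] <S=[-2], E=∅, C=[(λu. (if0 u then 4 else -1)) :: AP :: ((λw. (4 + 1)) (4 * -4)) :: PRIM2(mul)], D=∅>
[7] <S=[clo(λu. (if0 u then 4 else -1), ∅) :: -2], E=∅, C=[AP :: ((λw. (4 + 1)) (4 * -4)) :: PRIM2(mul)], D=∅>
[8] <S=∅, E={u↦-2}, C=[(if0 u then 4 else -1)], D=[(∅, ∅, [((λw. (4 + 1)) (4 * -4)) :: PRIM2(mul)])]>
[9] <S=∅, E={u↦-2}, C=[u :: SEL], D=[(∅, ∅, [((λw. (4 + 1)) (4 * -4)) :: PRIM2(mul)])]>
[10] <S=[-2], E={u↦-2}, C=[SEL], D=[(∅, ∅, [((λw. (4 + 1)) (4 * -4)) :: PRIM2(mul)])]>
[11] <S=∅, E={u↦-2}, C=[-1], D=[(∅, ∅, [((λw. (4 + 1)) (4 * -4)) :: PRIM2(mul)])]>
[12] <S=[-1], E={u↦-2}, C=∅, D=[(∅, ∅, [((λw. (4 + 1)) (4 * -4)) :: PRIM2(mul)])]>
[13] <S=[-1], E=∅, C=[((λw. (4 + 1)) (4 * -4)) :: PRIM2(mul)], D=∅>
[14] <S=[-1], E=∅, C=[(4 * -4) :: (λw. (4 + 1)) :: AP :: PRIM2(mul)], D=∅>
[15] <S=[-1], E=∅, C=[4 :: -4 :: PRIM2(mul) :: (λw. (4 + 1)) :: AP :: PRIM2(mul)], D=∅>
[16] <S=[4 :: -1], E=∅, C=[-4 :: PRIM2(mul) :: (λw. (4 + 1)) :: AP :: PRIM2(mul)], D=∅>
[17] <S=[-4 :: 4 :: -1], E=∅, C=[PRIM2(mul) :: (λw. (4 + 1)) :: AP :: PRIM2(mul)], D=∅>
[18] <S=[-16 :: -1], E=∅, C=[(λw. (4 + 1)) :: AP :: PRIM2(mul)], D=∅>
[19] <S=[clo(λw. (4 + 1), ∅) :: -16 :: -1], E=∅, C=[AP :: PRIM2(mul)], D=∅>
[20] <S=∅, E={w↦-16}, C=[(4 + 1)], D=[([-1], ∅, [PRIM2(mul)])]>
[21] <S=∅, E={w↦-16}, C=[4 :: 1 :: PRIM2(add)], D=[([-1], ∅, [PRIM2(mul)])]>
[22] <S=[4], E={w↦-16}, C=[1 :: PRIM2(add)], D=[([-1], ∅, [PRIM2(mul)])]>
[23] <S=[1 :: 4], E={w↦-16}, C=[PRIM2(add)], D=[([-1], ∅, [PRIM2(mul)])]>
[24] <S=[5], E={w↦-16}, C=∅, D=[([-1], ∅, [PRIM2(mul)])]>
[25] <S=[5 :: -1], E=∅, C=[PRIM2(mul)], D=∅>
[26] <S=[-5], E=∅, C=∅, D=∅>
→ final value -5

Answer: -5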